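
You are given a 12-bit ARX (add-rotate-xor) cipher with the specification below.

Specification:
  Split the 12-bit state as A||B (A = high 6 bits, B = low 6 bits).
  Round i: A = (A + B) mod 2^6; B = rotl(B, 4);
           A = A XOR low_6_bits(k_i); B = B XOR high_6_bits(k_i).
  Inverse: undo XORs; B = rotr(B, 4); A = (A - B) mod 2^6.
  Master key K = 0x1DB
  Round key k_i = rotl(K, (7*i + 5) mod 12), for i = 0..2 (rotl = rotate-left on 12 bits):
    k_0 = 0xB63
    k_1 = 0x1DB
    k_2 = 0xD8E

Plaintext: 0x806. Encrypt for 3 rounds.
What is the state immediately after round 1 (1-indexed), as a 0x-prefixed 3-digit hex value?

s_0 = plaintext = 0x806
s_1 = Round(s_0, k_0) = 0x14C
s_2 = Round(s_1, k_1) = 0x284
s_3 = Round(s_2, k_2) = 0x037

0x14C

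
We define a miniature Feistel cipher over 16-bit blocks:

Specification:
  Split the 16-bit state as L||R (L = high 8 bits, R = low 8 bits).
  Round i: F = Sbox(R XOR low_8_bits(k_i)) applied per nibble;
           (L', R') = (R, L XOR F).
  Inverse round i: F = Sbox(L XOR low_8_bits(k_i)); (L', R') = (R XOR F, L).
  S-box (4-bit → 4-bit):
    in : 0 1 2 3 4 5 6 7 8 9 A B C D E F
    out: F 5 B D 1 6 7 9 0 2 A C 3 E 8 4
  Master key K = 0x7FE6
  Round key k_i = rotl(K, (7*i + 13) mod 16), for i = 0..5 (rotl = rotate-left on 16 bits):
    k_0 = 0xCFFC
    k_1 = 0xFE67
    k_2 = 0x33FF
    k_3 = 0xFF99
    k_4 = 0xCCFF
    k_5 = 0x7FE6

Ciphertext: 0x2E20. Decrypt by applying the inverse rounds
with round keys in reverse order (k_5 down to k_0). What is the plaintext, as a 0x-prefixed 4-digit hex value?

0x069A

s_0 = ciphertext = 0x2E20
s_1 = InvRound(s_0, k_5) = 0x102E
s_2 = InvRound(s_1, k_4) = 0xAA10
s_3 = InvRound(s_2, k_3) = 0xCDAA
s_4 = InvRound(s_3, k_2) = 0x71CD
s_5 = InvRound(s_4, k_1) = 0x9A71
s_6 = InvRound(s_5, k_0) = 0x069A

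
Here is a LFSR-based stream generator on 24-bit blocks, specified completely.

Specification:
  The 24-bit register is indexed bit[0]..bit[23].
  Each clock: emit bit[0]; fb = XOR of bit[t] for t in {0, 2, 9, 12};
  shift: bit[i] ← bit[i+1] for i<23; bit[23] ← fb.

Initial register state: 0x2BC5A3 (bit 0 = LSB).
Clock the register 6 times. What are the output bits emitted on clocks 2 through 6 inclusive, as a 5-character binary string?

10001

reg_0 = 0x2BC5A3
clock 1: out=1, reg = 0x95E2D1
clock 2: out=1, reg = 0x4AF168
clock 3: out=0, reg = 0xA578B4
clock 4: out=0, reg = 0x52BC5A
clock 5: out=0, reg = 0xA95E2D
clock 6: out=1, reg = 0x54AF16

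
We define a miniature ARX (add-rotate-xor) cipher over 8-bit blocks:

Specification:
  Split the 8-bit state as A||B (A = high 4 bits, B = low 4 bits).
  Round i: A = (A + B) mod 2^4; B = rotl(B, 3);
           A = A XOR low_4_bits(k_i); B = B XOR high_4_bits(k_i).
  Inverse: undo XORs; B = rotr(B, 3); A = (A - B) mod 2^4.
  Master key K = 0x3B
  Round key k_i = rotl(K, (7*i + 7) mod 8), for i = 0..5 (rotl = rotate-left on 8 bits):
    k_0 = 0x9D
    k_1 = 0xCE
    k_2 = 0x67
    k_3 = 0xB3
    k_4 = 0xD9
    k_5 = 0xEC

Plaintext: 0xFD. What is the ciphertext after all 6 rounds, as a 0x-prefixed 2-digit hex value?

0xB5

s_0 = plaintext = 0xFD
s_1 = Round(s_0, k_0) = 0x17
s_2 = Round(s_1, k_1) = 0x67
s_3 = Round(s_2, k_2) = 0xAD
s_4 = Round(s_3, k_3) = 0x45
s_5 = Round(s_4, k_4) = 0x07
s_6 = Round(s_5, k_5) = 0xB5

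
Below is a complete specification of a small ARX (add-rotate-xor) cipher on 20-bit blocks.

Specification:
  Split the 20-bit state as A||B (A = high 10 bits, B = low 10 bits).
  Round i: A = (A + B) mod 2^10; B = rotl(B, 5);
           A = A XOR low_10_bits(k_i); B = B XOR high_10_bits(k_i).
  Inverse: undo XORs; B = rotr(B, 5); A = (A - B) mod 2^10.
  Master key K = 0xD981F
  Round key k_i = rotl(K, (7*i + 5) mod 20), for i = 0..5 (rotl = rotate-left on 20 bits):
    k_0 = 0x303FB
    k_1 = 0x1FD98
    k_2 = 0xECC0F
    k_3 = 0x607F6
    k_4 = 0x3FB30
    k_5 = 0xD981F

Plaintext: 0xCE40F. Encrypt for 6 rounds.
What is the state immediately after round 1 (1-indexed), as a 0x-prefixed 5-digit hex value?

s_0 = plaintext = 0xCE40F
s_1 = Round(s_0, k_0) = 0x2CD20
s_2 = Round(s_1, k_1) = 0x12C76
s_3 = Round(s_2, k_2) = 0x33970
s_4 = Round(s_3, k_3) = 0x7238A
s_5 = Round(s_4, k_4) = 0x989A2
s_6 = Round(s_5, k_5) = 0x06F2B

0x2CD20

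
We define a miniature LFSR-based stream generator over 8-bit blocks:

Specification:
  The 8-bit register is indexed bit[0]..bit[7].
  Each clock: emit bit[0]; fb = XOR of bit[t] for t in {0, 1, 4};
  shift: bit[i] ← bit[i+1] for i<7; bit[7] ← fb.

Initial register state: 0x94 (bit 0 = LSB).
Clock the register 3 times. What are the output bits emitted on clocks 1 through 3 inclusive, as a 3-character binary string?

reg_0 = 0x94
clock 1: out=0, reg = 0xCA
clock 2: out=0, reg = 0xE5
clock 3: out=1, reg = 0xF2

001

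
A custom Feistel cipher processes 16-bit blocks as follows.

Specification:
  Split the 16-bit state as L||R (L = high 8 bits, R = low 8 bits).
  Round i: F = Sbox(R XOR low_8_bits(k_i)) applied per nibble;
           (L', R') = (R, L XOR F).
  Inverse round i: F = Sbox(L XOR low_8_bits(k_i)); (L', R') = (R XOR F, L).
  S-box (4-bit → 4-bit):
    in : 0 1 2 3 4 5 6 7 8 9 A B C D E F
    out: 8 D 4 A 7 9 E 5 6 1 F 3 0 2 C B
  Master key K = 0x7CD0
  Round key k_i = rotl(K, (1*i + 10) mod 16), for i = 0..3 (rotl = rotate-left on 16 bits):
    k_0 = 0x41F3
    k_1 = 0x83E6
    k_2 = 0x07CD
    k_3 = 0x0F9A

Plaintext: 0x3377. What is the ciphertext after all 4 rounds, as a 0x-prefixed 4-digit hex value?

0x38B7

s_0 = plaintext = 0x3377
s_1 = Round(s_0, k_0) = 0x7754
s_2 = Round(s_1, k_1) = 0x5443
s_3 = Round(s_2, k_2) = 0x4338
s_4 = Round(s_3, k_3) = 0x38B7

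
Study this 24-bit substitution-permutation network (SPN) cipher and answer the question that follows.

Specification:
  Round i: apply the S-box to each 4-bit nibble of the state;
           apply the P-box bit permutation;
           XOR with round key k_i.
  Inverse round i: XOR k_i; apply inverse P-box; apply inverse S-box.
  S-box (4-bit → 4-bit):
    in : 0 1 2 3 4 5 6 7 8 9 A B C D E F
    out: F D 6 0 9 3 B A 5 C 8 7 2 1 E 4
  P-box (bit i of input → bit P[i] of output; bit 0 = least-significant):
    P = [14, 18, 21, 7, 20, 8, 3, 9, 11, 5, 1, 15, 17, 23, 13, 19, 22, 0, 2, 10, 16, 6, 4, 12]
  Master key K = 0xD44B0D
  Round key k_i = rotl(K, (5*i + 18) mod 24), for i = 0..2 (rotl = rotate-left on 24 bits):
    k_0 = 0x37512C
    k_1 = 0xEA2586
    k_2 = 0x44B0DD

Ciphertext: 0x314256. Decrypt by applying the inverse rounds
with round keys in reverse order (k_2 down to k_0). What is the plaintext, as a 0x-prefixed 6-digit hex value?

0x9F13F2

s_0 = ciphertext = 0x314256
s_1 = InvRound(s_0, k_2) = 0x45F910
s_2 = InvRound(s_1, k_1) = 0x196130
s_3 = InvRound(s_2, k_0) = 0x9F13F2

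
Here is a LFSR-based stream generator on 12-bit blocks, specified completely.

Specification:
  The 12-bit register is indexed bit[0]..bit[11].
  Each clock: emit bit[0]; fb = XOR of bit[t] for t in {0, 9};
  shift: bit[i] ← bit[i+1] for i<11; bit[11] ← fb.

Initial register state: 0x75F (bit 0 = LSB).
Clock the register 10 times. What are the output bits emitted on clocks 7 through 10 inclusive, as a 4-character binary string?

1011

reg_0 = 0x75F
clock 1: out=1, reg = 0x3AF
clock 2: out=1, reg = 0x1D7
clock 3: out=1, reg = 0x8EB
clock 4: out=1, reg = 0xC75
clock 5: out=1, reg = 0xE3A
clock 6: out=0, reg = 0xF1D
clock 7: out=1, reg = 0x78E
clock 8: out=0, reg = 0xBC7
clock 9: out=1, reg = 0x5E3
clock 10: out=1, reg = 0xAF1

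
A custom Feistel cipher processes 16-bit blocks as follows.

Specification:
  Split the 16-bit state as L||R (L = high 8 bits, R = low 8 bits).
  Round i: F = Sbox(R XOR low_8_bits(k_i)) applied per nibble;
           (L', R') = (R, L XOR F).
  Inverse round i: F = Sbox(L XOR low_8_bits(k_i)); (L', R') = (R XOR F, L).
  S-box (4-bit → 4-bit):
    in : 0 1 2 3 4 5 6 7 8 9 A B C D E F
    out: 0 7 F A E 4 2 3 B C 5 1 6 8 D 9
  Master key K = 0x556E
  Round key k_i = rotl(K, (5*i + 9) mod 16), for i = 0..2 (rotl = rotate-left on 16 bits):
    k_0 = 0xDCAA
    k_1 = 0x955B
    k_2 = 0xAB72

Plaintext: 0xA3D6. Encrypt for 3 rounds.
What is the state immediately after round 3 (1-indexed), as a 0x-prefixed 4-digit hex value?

0xBBF9

s_0 = plaintext = 0xA3D6
s_1 = Round(s_0, k_0) = 0xD695
s_2 = Round(s_1, k_1) = 0x95BB
s_3 = Round(s_2, k_2) = 0xBBF9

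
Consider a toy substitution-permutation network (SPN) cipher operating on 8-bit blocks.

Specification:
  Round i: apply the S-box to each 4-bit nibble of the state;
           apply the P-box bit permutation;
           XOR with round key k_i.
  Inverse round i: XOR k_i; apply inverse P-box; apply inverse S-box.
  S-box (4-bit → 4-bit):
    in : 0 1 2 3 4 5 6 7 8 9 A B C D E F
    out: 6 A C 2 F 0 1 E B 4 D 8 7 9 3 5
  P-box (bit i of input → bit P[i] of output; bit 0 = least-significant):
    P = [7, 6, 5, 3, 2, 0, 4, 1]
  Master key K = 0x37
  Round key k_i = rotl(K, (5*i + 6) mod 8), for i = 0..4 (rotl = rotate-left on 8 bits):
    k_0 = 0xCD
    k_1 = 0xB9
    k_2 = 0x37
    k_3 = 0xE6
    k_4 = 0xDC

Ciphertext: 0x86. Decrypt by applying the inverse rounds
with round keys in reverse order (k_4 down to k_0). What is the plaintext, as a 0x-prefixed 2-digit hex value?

s_0 = ciphertext = 0x86
s_1 = InvRound(s_0, k_4) = 0x21
s_2 = InvRound(s_1, k_3) = 0x8E
s_3 = InvRound(s_2, k_2) = 0x0A
s_4 = InvRound(s_3, k_1) = 0x7F
s_5 = InvRound(s_4, k_0) = 0x2F

0x2F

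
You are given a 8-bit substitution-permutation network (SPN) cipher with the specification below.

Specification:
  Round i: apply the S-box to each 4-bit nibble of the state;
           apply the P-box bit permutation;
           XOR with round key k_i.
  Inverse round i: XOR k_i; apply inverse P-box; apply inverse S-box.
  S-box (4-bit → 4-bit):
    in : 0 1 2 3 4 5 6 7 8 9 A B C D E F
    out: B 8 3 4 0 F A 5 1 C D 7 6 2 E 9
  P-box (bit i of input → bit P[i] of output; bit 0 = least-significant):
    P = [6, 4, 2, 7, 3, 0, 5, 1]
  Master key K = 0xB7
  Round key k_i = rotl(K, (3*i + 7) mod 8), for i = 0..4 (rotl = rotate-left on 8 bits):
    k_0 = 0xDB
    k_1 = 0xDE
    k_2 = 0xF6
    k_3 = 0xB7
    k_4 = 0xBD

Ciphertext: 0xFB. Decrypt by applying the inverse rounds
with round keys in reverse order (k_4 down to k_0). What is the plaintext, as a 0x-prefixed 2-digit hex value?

0xCA

s_0 = ciphertext = 0xFB
s_1 = InvRound(s_0, k_4) = 0x17
s_2 = InvRound(s_1, k_3) = 0x31
s_3 = InvRound(s_2, k_2) = 0x6A
s_4 = InvRound(s_3, k_1) = 0x3E
s_5 = InvRound(s_4, k_0) = 0xCA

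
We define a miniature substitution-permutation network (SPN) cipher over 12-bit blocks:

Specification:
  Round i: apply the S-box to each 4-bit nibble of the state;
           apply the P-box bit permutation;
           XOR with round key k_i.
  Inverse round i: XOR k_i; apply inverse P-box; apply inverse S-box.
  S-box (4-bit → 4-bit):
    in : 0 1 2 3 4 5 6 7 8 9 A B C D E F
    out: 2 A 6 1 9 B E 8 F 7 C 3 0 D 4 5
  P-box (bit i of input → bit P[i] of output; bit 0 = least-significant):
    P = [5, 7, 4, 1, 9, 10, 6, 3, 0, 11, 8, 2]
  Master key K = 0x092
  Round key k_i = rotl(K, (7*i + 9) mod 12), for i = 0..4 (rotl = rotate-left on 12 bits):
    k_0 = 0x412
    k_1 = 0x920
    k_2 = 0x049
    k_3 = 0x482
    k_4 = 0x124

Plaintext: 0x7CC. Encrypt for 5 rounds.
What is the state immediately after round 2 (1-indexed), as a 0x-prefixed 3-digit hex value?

0xDBF

s_0 = plaintext = 0x7CC
s_1 = Round(s_0, k_0) = 0x416
s_2 = Round(s_1, k_1) = 0xDBF
s_3 = Round(s_2, k_2) = 0x77C
s_4 = Round(s_3, k_3) = 0x48E
s_5 = Round(s_4, k_4) = 0x779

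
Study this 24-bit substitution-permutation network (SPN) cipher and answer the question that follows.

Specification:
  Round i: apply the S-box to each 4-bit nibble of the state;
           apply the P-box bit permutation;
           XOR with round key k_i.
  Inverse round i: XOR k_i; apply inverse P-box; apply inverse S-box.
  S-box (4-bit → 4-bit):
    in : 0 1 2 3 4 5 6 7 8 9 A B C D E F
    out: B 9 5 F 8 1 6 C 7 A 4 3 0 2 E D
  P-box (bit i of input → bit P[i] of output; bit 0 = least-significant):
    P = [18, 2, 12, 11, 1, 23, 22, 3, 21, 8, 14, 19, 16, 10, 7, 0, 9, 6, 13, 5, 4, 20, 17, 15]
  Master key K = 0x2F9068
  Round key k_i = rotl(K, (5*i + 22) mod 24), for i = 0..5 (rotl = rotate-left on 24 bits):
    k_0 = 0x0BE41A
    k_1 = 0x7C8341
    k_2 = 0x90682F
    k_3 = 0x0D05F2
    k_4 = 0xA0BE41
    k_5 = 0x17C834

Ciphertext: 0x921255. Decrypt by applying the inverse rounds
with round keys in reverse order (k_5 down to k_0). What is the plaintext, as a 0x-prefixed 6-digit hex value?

s_0 = ciphertext = 0x921255
s_1 = InvRound(s_0, k_5) = 0x401ADF
s_2 = InvRound(s_1, k_4) = 0x1A653D
s_3 = InvRound(s_2, k_3) = 0x66FA1B
s_4 = InvRound(s_3, k_2) = 0x31C568
s_5 = InvRound(s_4, k_1) = 0xC10775
s_6 = InvRound(s_5, k_0) = 0x734E3D

0x734E3D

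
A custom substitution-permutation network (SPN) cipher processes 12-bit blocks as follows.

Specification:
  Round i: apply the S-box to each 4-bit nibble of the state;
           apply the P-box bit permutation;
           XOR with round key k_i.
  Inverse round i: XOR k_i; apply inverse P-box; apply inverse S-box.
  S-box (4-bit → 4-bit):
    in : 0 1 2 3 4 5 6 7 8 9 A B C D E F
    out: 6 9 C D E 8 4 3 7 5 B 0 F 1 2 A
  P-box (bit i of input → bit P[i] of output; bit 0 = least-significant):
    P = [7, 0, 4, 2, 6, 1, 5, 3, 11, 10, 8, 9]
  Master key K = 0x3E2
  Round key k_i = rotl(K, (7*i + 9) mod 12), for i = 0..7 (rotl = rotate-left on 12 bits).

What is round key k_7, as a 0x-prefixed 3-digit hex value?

K = 0x3E2
k_0 = rotl(K, (7*0+9) mod 12) = rotl(K, 9) = 0x47C
k_1 = rotl(K, (7*1+9) mod 12) = rotl(K, 4) = 0xE23
k_2 = rotl(K, (7*2+9) mod 12) = rotl(K, 11) = 0x1F1
k_3 = rotl(K, (7*3+9) mod 12) = rotl(K, 6) = 0x88F
k_4 = rotl(K, (7*4+9) mod 12) = rotl(K, 1) = 0x7C4
k_5 = rotl(K, (7*5+9) mod 12) = rotl(K, 8) = 0x23E
k_6 = rotl(K, (7*6+9) mod 12) = rotl(K, 3) = 0xF11
k_7 = rotl(K, (7*7+9) mod 12) = rotl(K, 10) = 0x8F8

0x8F8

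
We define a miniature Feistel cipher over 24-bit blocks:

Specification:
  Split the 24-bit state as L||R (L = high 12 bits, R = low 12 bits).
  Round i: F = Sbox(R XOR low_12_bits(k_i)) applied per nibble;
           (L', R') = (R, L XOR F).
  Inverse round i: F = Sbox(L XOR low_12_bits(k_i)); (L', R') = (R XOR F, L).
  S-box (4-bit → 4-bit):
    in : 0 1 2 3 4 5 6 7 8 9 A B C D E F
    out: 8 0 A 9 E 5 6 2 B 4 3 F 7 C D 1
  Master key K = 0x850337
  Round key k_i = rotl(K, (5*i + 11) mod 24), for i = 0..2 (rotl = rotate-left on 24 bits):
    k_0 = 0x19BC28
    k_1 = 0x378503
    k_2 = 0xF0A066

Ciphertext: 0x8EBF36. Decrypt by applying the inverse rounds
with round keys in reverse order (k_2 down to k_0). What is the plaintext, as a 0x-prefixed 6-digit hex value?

0xAA885F

s_0 = ciphertext = 0x8EBF36
s_1 = InvRound(s_0, k_2) = 0x48A8EB
s_2 = InvRound(s_1, k_1) = 0x85F48A
s_3 = InvRound(s_2, k_0) = 0xAA885F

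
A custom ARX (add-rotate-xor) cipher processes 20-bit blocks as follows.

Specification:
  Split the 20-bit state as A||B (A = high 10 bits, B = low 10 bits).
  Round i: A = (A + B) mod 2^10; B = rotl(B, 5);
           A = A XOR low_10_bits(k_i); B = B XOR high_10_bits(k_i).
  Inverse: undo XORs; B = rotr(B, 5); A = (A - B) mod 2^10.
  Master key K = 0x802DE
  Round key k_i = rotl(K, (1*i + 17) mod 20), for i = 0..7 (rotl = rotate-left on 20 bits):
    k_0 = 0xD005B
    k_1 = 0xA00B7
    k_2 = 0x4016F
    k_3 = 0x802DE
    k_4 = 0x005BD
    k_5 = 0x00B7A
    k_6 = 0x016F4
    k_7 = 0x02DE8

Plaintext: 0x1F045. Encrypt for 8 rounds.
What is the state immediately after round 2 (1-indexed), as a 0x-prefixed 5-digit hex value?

0x32EDF

s_0 = plaintext = 0x1F045
s_1 = Round(s_0, k_0) = 0x26BE2
s_2 = Round(s_1, k_1) = 0x32EDF
s_3 = Round(s_2, k_2) = 0xB16F6
s_4 = Round(s_3, k_3) = 0xD94D7
s_5 = Round(s_4, k_4) = 0x606E7
s_6 = Round(s_5, k_5) = 0xC48F5
s_7 = Round(s_6, k_6) = 0xBCEA2
s_8 = Round(s_7, k_7) = 0x1F45E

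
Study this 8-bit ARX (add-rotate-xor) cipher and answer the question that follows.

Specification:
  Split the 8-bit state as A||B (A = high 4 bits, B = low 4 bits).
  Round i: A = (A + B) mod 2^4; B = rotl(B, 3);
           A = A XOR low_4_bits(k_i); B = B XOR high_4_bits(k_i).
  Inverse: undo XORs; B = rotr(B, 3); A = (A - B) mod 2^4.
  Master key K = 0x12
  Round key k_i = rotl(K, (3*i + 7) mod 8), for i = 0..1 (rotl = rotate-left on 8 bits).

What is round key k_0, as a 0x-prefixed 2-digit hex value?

K = 0x12
k_0 = rotl(K, (3*0+7) mod 8) = rotl(K, 7) = 0x09

0x09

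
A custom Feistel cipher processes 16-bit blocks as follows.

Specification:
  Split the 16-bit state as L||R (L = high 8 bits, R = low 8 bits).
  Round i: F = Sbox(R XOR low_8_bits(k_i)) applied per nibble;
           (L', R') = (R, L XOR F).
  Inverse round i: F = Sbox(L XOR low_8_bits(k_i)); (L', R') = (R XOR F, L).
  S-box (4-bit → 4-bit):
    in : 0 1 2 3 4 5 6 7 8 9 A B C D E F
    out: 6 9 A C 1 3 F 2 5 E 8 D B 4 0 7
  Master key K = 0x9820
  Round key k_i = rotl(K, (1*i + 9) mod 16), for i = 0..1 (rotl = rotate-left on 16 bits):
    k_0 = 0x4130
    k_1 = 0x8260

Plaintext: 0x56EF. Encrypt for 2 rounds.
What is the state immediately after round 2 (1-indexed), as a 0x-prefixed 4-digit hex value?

s_0 = plaintext = 0x56EF
s_1 = Round(s_0, k_0) = 0xEF11
s_2 = Round(s_1, k_1) = 0x11C6

0x11C6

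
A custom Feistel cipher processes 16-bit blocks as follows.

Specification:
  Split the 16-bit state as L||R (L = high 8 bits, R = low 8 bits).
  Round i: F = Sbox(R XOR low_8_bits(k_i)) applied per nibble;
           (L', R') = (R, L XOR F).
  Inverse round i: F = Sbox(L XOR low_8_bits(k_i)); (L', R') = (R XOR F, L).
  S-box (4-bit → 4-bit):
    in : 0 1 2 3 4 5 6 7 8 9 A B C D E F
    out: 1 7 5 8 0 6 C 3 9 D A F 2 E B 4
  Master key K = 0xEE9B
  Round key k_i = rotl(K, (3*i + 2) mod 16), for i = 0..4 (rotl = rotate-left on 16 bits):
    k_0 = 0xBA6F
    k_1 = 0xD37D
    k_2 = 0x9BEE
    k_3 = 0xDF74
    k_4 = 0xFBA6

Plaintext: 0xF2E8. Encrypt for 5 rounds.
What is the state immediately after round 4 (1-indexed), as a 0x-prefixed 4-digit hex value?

0x51CC

s_0 = plaintext = 0xF2E8
s_1 = Round(s_0, k_0) = 0xE861
s_2 = Round(s_1, k_1) = 0x619A
s_3 = Round(s_2, k_2) = 0x9A51
s_4 = Round(s_3, k_3) = 0x51CC
s_5 = Round(s_4, k_4) = 0xCC9B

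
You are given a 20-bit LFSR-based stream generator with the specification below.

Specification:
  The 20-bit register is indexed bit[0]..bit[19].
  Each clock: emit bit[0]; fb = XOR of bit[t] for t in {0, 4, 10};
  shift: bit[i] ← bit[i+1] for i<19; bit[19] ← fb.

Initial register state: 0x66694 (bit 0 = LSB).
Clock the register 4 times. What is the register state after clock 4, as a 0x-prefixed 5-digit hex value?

reg_0 = 0x66694
clock 1: out=0, reg = 0x3334A
clock 2: out=0, reg = 0x199A5
clock 3: out=1, reg = 0x8CCD2
clock 4: out=0, reg = 0x46669

0x46669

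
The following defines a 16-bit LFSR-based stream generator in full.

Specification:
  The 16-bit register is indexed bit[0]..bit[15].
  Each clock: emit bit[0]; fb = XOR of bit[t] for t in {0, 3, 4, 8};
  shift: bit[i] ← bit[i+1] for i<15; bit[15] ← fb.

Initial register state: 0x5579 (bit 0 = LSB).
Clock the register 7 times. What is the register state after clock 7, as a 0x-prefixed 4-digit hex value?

reg_0 = 0x5579
clock 1: out=1, reg = 0x2ABC
clock 2: out=0, reg = 0x155E
clock 3: out=0, reg = 0x8AAF
clock 4: out=1, reg = 0x4557
clock 5: out=1, reg = 0xA2AB
clock 6: out=1, reg = 0x5155
clock 7: out=1, reg = 0xA8AA

0xA8AA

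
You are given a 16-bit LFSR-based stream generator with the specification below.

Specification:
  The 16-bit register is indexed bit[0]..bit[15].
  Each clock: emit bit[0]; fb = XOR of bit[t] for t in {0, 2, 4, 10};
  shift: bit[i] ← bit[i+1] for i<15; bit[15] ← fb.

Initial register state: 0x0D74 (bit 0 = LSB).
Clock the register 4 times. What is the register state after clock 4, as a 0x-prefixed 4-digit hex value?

reg_0 = 0x0D74
clock 1: out=0, reg = 0x86BA
clock 2: out=0, reg = 0x435D
clock 3: out=1, reg = 0xA1AE
clock 4: out=0, reg = 0xD0D7

0xD0D7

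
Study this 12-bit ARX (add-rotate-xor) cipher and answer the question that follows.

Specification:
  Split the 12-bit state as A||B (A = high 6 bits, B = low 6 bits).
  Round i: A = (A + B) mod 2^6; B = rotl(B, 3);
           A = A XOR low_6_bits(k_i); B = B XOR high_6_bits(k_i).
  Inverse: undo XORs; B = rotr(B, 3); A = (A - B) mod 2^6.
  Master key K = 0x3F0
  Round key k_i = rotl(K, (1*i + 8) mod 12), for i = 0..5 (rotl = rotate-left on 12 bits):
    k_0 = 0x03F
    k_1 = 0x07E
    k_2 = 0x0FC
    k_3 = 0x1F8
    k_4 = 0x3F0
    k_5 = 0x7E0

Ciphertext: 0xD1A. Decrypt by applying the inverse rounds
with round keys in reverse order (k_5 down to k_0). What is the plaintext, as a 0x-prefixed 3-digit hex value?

s_0 = ciphertext = 0xD1A
s_1 = InvRound(s_0, k_5) = 0xB28
s_2 = InvRound(s_1, k_4) = 0x83C
s_3 = InvRound(s_2, k_3) = 0xE5F
s_4 = InvRound(s_3, k_2) = 0x8A3
s_5 = InvRound(s_4, k_1) = 0x214
s_6 = InvRound(s_5, k_0) = 0x562

0x562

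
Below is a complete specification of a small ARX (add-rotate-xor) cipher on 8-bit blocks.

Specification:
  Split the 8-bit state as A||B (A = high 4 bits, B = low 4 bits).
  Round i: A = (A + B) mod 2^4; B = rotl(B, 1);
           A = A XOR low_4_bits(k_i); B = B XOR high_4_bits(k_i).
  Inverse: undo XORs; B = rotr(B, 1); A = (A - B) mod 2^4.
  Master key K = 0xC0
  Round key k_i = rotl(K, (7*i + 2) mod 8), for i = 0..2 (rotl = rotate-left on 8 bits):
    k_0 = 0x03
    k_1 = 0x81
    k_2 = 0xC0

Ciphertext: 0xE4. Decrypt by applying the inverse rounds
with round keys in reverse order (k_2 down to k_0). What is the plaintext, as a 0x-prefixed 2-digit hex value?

0x33

s_0 = ciphertext = 0xE4
s_1 = InvRound(s_0, k_2) = 0xA4
s_2 = InvRound(s_1, k_1) = 0x56
s_3 = InvRound(s_2, k_0) = 0x33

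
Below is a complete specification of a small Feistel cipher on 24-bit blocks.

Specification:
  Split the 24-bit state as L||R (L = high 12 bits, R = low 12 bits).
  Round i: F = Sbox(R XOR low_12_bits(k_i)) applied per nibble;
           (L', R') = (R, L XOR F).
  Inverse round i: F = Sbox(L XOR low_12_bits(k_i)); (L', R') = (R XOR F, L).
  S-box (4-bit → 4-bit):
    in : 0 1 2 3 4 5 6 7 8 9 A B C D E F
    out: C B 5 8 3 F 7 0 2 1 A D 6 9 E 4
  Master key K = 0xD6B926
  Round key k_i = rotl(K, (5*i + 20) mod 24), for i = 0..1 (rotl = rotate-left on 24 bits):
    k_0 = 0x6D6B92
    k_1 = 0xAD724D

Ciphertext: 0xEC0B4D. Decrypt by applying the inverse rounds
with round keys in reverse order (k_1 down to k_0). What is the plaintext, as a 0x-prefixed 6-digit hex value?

0x987D64

s_0 = ciphertext = 0xEC0B4D
s_1 = InvRound(s_0, k_1) = 0xD64EC0
s_2 = InvRound(s_1, k_0) = 0x987D64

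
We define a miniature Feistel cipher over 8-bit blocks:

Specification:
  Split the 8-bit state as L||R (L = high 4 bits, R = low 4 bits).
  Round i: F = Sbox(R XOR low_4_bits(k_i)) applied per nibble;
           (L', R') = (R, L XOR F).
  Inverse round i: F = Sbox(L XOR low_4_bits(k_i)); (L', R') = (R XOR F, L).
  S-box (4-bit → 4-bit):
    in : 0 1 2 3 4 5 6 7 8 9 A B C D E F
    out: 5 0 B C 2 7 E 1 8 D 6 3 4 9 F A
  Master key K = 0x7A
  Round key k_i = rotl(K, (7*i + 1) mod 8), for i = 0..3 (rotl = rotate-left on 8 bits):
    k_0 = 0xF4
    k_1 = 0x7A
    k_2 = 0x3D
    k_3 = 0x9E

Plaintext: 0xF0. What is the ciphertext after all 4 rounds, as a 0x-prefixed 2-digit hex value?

0x90

s_0 = plaintext = 0xF0
s_1 = Round(s_0, k_0) = 0x0D
s_2 = Round(s_1, k_1) = 0xD1
s_3 = Round(s_2, k_2) = 0x19
s_4 = Round(s_3, k_3) = 0x90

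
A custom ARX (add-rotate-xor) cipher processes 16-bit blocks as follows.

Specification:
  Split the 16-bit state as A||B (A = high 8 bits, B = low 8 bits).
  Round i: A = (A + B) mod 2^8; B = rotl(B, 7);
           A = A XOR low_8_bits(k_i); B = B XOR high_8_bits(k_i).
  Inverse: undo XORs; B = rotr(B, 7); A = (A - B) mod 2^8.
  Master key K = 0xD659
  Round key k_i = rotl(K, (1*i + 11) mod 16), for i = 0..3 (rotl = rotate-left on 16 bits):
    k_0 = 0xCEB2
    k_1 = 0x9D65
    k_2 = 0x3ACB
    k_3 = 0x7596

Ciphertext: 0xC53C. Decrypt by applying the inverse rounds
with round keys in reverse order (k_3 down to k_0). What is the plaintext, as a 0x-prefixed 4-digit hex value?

s_0 = ciphertext = 0xC53C
s_1 = InvRound(s_0, k_3) = 0xC192
s_2 = InvRound(s_1, k_2) = 0xB951
s_3 = InvRound(s_2, k_1) = 0x4399
s_4 = InvRound(s_3, k_0) = 0x43AE

0x43AE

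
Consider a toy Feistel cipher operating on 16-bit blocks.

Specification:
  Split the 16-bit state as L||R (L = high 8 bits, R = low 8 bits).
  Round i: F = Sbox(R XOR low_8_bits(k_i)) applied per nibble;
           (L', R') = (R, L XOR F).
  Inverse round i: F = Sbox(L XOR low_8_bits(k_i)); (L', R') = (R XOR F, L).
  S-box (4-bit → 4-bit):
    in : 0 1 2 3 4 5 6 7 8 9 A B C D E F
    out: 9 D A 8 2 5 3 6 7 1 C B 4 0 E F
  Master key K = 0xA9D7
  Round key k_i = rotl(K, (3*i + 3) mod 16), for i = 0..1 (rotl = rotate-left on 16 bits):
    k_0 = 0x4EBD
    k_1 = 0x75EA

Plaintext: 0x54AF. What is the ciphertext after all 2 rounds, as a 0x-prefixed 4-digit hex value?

0x8E9D

s_0 = plaintext = 0x54AF
s_1 = Round(s_0, k_0) = 0xAF8E
s_2 = Round(s_1, k_1) = 0x8E9D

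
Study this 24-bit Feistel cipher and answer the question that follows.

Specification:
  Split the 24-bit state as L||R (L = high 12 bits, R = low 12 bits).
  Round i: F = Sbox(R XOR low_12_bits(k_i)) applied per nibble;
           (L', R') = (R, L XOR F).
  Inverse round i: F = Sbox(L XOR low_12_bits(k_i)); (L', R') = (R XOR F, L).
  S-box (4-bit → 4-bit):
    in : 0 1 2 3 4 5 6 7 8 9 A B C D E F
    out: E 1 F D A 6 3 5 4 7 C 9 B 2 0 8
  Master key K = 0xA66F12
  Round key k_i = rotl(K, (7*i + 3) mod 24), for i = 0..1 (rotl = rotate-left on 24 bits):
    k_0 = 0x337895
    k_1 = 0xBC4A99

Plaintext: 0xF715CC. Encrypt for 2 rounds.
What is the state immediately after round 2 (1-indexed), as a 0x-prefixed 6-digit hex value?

0xD16084

s_0 = plaintext = 0xF715CC
s_1 = Round(s_0, k_0) = 0x5CCD16
s_2 = Round(s_1, k_1) = 0xD16084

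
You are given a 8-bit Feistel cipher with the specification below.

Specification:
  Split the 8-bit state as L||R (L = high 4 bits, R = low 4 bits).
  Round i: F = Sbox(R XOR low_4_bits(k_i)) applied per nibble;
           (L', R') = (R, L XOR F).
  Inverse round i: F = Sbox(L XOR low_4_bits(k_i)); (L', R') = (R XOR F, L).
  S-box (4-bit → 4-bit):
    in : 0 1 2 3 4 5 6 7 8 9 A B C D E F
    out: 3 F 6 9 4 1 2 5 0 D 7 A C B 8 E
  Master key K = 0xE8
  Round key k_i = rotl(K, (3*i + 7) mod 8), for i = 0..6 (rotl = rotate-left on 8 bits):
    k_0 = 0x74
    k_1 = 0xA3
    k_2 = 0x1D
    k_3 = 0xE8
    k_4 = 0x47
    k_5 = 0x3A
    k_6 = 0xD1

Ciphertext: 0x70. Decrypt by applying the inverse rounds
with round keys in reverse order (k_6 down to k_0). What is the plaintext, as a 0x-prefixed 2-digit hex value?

0xEF

s_0 = ciphertext = 0x70
s_1 = InvRound(s_0, k_6) = 0x27
s_2 = InvRound(s_1, k_5) = 0x72
s_3 = InvRound(s_2, k_4) = 0x17
s_4 = InvRound(s_3, k_3) = 0xA1
s_5 = InvRound(s_4, k_2) = 0x4A
s_6 = InvRound(s_5, k_1) = 0xF4
s_7 = InvRound(s_6, k_0) = 0xEF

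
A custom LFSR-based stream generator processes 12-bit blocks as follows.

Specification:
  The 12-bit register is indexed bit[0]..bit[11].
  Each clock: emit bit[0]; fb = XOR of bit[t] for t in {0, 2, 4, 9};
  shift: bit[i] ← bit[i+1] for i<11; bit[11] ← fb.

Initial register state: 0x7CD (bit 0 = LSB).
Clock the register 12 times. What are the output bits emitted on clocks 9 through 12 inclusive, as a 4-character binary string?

reg_0 = 0x7CD
clock 1: out=1, reg = 0xBE6
clock 2: out=0, reg = 0x5F3
clock 3: out=1, reg = 0x2F9
clock 4: out=1, reg = 0x97C
clock 5: out=0, reg = 0x4BE
clock 6: out=0, reg = 0x25F
clock 7: out=1, reg = 0x12F
clock 8: out=1, reg = 0x097
clock 9: out=1, reg = 0x84B
clock 10: out=1, reg = 0xC25
clock 11: out=1, reg = 0x612
clock 12: out=0, reg = 0x309

1110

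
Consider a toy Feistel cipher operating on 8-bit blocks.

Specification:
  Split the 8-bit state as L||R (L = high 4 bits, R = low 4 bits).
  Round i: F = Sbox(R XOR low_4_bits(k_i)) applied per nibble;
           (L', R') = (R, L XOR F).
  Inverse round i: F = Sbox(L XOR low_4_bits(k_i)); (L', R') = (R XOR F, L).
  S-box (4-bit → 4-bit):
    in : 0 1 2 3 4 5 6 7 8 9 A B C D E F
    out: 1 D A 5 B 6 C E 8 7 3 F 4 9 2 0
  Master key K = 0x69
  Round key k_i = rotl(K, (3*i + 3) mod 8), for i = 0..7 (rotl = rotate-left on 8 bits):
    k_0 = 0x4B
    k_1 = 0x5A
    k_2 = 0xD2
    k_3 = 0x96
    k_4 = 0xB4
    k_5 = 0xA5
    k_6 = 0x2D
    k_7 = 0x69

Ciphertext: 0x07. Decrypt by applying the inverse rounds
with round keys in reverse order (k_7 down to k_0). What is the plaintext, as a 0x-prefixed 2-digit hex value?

s_0 = ciphertext = 0x07
s_1 = InvRound(s_0, k_7) = 0x00
s_2 = InvRound(s_1, k_6) = 0x90
s_3 = InvRound(s_2, k_5) = 0x49
s_4 = InvRound(s_3, k_4) = 0x84
s_5 = InvRound(s_4, k_3) = 0x68
s_6 = InvRound(s_5, k_2) = 0x36
s_7 = InvRound(s_6, k_1) = 0x13
s_8 = InvRound(s_7, k_0) = 0x01

0x01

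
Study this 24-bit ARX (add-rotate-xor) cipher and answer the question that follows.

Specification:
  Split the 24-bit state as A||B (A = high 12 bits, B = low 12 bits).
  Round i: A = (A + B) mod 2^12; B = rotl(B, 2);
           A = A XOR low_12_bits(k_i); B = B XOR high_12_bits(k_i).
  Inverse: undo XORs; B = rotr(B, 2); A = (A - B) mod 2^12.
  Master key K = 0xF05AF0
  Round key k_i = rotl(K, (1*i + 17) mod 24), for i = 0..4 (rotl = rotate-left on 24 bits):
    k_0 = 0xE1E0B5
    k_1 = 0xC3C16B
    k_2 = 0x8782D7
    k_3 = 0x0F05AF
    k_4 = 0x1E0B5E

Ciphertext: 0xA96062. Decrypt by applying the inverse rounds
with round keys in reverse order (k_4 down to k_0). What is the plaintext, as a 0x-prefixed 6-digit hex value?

s_0 = ciphertext = 0xA96062
s_1 = InvRound(s_0, k_4) = 0x968860
s_2 = InvRound(s_1, k_3) = 0xAA3224
s_3 = InvRound(s_2, k_2) = 0x5DD297
s_4 = InvRound(s_3, k_1) = 0x50CFAA
s_5 = InvRound(s_4, k_0) = 0x54C06D

0x54C06D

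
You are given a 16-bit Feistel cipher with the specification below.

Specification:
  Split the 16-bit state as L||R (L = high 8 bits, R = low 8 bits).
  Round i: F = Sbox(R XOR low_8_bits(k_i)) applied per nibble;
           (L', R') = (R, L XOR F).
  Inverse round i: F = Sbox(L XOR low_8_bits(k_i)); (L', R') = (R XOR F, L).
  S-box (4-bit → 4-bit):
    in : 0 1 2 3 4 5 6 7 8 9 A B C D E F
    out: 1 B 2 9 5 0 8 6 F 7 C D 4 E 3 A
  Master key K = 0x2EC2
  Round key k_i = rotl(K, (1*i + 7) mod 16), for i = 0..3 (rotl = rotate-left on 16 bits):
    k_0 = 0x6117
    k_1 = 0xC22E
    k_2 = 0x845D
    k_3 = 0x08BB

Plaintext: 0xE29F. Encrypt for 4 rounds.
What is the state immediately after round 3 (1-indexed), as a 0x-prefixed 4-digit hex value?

s_0 = plaintext = 0xE29F
s_1 = Round(s_0, k_0) = 0x9F1D
s_2 = Round(s_1, k_1) = 0x1D06
s_3 = Round(s_2, k_2) = 0x0610
s_4 = Round(s_3, k_3) = 0x10CB

0x0610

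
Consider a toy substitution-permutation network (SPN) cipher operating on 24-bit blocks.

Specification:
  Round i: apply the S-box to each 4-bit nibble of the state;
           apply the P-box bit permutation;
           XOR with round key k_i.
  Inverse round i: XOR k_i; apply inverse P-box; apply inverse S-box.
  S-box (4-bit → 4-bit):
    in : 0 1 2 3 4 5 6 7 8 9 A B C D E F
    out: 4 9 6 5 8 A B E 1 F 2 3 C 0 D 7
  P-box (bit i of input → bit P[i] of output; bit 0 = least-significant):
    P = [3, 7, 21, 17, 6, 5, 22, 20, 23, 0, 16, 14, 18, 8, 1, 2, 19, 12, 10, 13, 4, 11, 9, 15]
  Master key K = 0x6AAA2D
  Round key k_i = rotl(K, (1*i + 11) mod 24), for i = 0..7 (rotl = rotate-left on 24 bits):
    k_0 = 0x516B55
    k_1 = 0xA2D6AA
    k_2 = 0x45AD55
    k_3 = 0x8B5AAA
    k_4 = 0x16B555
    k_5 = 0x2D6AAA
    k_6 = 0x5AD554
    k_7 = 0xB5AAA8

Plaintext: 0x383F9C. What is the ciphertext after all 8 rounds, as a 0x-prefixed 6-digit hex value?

0x78C5EC

s_0 = plaintext = 0x383F9C
s_1 = Round(s_0, k_0) = 0xAE6926
s_2 = Round(s_1, k_1) = 0x6DBB07
s_3 = Round(s_2, k_2) = 0xA324C4
s_4 = Round(s_3, k_3) = 0xD117A8
s_5 = Round(s_4, k_4) = 0x1BD578
s_6 = Round(s_5, k_5) = 0x75BA93
s_7 = Round(s_6, k_6) = 0x2E6E3D
s_8 = Round(s_7, k_7) = 0x78C5EC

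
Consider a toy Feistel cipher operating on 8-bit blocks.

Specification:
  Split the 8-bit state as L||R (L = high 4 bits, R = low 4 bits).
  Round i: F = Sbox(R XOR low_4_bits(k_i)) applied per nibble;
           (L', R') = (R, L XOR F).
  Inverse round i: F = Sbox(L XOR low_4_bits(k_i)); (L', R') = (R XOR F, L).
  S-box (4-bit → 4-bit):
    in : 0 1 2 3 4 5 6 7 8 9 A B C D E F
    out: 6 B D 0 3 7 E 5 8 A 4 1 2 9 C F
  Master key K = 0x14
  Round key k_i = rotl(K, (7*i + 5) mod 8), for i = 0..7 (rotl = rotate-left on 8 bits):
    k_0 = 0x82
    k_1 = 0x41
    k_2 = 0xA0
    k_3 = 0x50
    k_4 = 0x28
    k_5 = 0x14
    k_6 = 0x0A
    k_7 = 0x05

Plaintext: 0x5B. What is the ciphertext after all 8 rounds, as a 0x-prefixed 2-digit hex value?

s_0 = plaintext = 0x5B
s_1 = Round(s_0, k_0) = 0xBF
s_2 = Round(s_1, k_1) = 0xF7
s_3 = Round(s_2, k_2) = 0x7A
s_4 = Round(s_3, k_3) = 0xA3
s_5 = Round(s_4, k_4) = 0x3B
s_6 = Round(s_5, k_5) = 0xBC
s_7 = Round(s_6, k_6) = 0xC5
s_8 = Round(s_7, k_7) = 0x5A

0x5A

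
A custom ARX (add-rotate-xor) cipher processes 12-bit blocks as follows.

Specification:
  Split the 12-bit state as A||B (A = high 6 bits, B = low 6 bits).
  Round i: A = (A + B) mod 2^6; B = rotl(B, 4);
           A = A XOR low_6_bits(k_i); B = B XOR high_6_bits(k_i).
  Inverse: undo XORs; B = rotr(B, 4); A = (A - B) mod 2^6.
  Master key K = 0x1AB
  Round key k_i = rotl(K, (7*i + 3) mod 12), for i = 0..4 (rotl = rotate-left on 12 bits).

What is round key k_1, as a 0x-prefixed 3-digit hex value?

0xC6A

K = 0x1AB
k_0 = rotl(K, (7*0+3) mod 12) = rotl(K, 3) = 0xD58
k_1 = rotl(K, (7*1+3) mod 12) = rotl(K, 10) = 0xC6A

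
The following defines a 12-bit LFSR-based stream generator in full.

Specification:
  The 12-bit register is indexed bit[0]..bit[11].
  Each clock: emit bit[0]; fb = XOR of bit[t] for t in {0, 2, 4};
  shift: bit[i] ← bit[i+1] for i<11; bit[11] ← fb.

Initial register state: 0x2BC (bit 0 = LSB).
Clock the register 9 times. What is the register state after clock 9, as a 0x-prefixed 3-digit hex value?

reg_0 = 0x2BC
clock 1: out=0, reg = 0x15E
clock 2: out=0, reg = 0x0AF
clock 3: out=1, reg = 0x057
clock 4: out=1, reg = 0x82B
clock 5: out=1, reg = 0xC15
clock 6: out=1, reg = 0xE0A
clock 7: out=0, reg = 0x705
clock 8: out=1, reg = 0x382
clock 9: out=0, reg = 0x1C1

0x1C1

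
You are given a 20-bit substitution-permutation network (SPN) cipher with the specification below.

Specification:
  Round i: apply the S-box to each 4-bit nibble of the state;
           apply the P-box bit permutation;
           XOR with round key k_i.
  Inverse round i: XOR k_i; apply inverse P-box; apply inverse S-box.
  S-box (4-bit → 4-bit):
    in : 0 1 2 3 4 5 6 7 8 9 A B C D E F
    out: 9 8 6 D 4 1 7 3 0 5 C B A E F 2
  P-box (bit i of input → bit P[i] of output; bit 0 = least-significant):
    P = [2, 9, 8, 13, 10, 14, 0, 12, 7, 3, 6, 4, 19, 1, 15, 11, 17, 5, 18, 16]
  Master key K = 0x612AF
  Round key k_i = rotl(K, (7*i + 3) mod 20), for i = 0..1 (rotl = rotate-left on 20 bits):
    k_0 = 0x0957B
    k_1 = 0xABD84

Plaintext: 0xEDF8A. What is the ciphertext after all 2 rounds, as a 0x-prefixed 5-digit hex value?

0x011BC

s_0 = plaintext = 0xEDF8A
s_1 = Round(s_0, k_0) = 0x73C51
s_2 = Round(s_1, k_1) = 0x011BC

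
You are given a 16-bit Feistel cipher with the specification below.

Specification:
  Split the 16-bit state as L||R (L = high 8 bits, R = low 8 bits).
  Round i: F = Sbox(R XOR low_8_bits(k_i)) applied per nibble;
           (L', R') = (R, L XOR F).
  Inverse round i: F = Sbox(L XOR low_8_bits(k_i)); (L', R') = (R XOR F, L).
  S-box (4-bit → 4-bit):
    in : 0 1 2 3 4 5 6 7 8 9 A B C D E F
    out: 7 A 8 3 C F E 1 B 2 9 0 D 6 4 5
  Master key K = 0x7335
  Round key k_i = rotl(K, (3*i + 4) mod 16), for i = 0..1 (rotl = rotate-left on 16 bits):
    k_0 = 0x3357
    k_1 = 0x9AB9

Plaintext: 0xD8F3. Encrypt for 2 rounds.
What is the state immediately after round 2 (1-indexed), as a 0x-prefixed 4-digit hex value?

s_0 = plaintext = 0xD8F3
s_1 = Round(s_0, k_0) = 0xF344
s_2 = Round(s_1, k_1) = 0x44A5

0x44A5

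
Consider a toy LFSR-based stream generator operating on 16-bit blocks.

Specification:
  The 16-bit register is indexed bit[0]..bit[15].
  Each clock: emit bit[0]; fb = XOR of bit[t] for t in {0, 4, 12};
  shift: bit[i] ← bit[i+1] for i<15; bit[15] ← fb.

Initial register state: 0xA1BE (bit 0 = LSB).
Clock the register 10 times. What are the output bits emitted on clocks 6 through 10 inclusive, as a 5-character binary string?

reg_0 = 0xA1BE
clock 1: out=0, reg = 0xD0DF
clock 2: out=1, reg = 0xE86F
clock 3: out=1, reg = 0xF437
clock 4: out=1, reg = 0xFA1B
clock 5: out=1, reg = 0xFD0D
clock 6: out=1, reg = 0x7E86
clock 7: out=0, reg = 0xBF43
clock 8: out=1, reg = 0x5FA1
clock 9: out=1, reg = 0x2FD0
clock 10: out=0, reg = 0x97E8

10110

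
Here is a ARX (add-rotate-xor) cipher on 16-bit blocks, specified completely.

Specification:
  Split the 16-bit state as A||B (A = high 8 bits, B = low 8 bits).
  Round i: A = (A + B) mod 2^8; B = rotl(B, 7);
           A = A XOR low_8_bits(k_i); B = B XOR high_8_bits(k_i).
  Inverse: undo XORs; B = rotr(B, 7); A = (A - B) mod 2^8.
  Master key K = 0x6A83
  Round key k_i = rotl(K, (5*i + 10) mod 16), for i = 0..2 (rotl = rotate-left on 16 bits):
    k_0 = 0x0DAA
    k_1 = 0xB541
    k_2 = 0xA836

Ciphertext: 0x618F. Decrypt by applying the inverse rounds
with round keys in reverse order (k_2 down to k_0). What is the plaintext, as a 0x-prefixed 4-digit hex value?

s_0 = ciphertext = 0x618F
s_1 = InvRound(s_0, k_2) = 0x094E
s_2 = InvRound(s_1, k_1) = 0x51F7
s_3 = InvRound(s_2, k_0) = 0x06F5

0x06F5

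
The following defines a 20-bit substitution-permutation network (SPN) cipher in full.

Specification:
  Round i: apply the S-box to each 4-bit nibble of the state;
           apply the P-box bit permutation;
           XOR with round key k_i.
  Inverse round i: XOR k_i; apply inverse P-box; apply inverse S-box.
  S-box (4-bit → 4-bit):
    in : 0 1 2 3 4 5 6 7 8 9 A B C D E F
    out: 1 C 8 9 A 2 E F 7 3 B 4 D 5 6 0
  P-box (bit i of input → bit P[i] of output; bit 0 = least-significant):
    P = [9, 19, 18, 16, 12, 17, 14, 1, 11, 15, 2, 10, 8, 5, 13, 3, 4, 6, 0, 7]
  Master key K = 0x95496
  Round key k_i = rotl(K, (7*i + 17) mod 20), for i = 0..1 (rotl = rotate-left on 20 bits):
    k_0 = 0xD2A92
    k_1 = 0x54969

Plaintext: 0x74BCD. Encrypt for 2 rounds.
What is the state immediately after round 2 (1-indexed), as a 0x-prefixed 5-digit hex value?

s_0 = plaintext = 0x74BCD
s_1 = Round(s_0, k_0) = 0x9786D
s_2 = Round(s_1, k_1) = 0x3A217

0x3A217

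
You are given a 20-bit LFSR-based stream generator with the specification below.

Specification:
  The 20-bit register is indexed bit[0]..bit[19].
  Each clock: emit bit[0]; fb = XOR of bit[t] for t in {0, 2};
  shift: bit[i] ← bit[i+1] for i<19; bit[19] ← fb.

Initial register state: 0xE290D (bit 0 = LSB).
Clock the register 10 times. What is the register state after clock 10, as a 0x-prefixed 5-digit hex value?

reg_0 = 0xE290D
clock 1: out=1, reg = 0x71486
clock 2: out=0, reg = 0xB8A43
clock 3: out=1, reg = 0xDC521
clock 4: out=1, reg = 0xEE290
clock 5: out=0, reg = 0x77148
clock 6: out=0, reg = 0x3B8A4
clock 7: out=0, reg = 0x9DC52
clock 8: out=0, reg = 0x4EE29
clock 9: out=1, reg = 0xA7714
clock 10: out=0, reg = 0xD3B8A

0xD3B8A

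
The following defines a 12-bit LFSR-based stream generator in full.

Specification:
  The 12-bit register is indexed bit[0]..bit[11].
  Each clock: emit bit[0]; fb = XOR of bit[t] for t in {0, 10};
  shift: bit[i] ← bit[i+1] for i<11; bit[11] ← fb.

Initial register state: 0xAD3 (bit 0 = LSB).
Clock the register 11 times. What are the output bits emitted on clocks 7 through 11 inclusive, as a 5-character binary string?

11010

reg_0 = 0xAD3
clock 1: out=1, reg = 0xD69
clock 2: out=1, reg = 0x6B4
clock 3: out=0, reg = 0xB5A
clock 4: out=0, reg = 0x5AD
clock 5: out=1, reg = 0x2D6
clock 6: out=0, reg = 0x16B
clock 7: out=1, reg = 0x8B5
clock 8: out=1, reg = 0xC5A
clock 9: out=0, reg = 0xE2D
clock 10: out=1, reg = 0x716
clock 11: out=0, reg = 0xB8B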